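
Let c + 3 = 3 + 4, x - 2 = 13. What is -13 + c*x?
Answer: 47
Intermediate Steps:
x = 15 (x = 2 + 13 = 15)
c = 4 (c = -3 + (3 + 4) = -3 + 7 = 4)
-13 + c*x = -13 + 4*15 = -13 + 60 = 47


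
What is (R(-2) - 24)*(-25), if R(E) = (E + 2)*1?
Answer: 600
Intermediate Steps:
R(E) = 2 + E (R(E) = (2 + E)*1 = 2 + E)
(R(-2) - 24)*(-25) = ((2 - 2) - 24)*(-25) = (0 - 24)*(-25) = -24*(-25) = 600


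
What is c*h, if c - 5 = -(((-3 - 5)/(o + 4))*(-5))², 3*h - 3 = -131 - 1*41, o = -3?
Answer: 269555/3 ≈ 89852.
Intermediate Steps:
h = -169/3 (h = 1 + (-131 - 1*41)/3 = 1 + (-131 - 41)/3 = 1 + (⅓)*(-172) = 1 - 172/3 = -169/3 ≈ -56.333)
c = -1595 (c = 5 - (((-3 - 5)/(-3 + 4))*(-5))² = 5 - (-8/1*(-5))² = 5 - (-8*1*(-5))² = 5 - (-8*(-5))² = 5 - 1*40² = 5 - 1*1600 = 5 - 1600 = -1595)
c*h = -1595*(-169/3) = 269555/3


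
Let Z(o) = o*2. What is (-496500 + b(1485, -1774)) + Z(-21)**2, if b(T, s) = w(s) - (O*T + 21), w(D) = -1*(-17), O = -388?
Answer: 81440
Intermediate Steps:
w(D) = 17
b(T, s) = -4 + 388*T (b(T, s) = 17 - (-388*T + 21) = 17 - (21 - 388*T) = 17 + (-21 + 388*T) = -4 + 388*T)
Z(o) = 2*o
(-496500 + b(1485, -1774)) + Z(-21)**2 = (-496500 + (-4 + 388*1485)) + (2*(-21))**2 = (-496500 + (-4 + 576180)) + (-42)**2 = (-496500 + 576176) + 1764 = 79676 + 1764 = 81440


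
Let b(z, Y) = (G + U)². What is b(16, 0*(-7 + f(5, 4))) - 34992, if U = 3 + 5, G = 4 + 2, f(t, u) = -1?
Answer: -34796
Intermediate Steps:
G = 6
U = 8
b(z, Y) = 196 (b(z, Y) = (6 + 8)² = 14² = 196)
b(16, 0*(-7 + f(5, 4))) - 34992 = 196 - 34992 = -34796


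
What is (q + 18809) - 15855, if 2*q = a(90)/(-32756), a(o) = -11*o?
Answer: 96761719/32756 ≈ 2954.0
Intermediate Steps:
q = 495/32756 (q = (-11*90/(-32756))/2 = (-990*(-1/32756))/2 = (½)*(495/16378) = 495/32756 ≈ 0.015112)
(q + 18809) - 15855 = (495/32756 + 18809) - 15855 = 616108099/32756 - 15855 = 96761719/32756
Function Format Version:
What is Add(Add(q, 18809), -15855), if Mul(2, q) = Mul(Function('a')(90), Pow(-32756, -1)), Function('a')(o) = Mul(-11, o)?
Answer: Rational(96761719, 32756) ≈ 2954.0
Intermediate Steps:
q = Rational(495, 32756) (q = Mul(Rational(1, 2), Mul(Mul(-11, 90), Pow(-32756, -1))) = Mul(Rational(1, 2), Mul(-990, Rational(-1, 32756))) = Mul(Rational(1, 2), Rational(495, 16378)) = Rational(495, 32756) ≈ 0.015112)
Add(Add(q, 18809), -15855) = Add(Add(Rational(495, 32756), 18809), -15855) = Add(Rational(616108099, 32756), -15855) = Rational(96761719, 32756)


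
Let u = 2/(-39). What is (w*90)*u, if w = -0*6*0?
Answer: 0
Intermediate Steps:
u = -2/39 (u = 2*(-1/39) = -2/39 ≈ -0.051282)
w = 0 (w = -0*0 = -1*0 = 0)
(w*90)*u = (0*90)*(-2/39) = 0*(-2/39) = 0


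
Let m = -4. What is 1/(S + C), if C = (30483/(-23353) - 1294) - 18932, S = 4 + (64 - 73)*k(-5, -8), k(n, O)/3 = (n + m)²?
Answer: -23353/523347860 ≈ -4.4622e-5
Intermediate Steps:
k(n, O) = 3*(-4 + n)² (k(n, O) = 3*(n - 4)² = 3*(-4 + n)²)
S = -2183 (S = 4 + (64 - 73)*(3*(-4 - 5)²) = 4 - 27*(-9)² = 4 - 27*81 = 4 - 9*243 = 4 - 2187 = -2183)
C = -472368261/23353 (C = (30483*(-1/23353) - 1294) - 18932 = (-30483/23353 - 1294) - 18932 = -30249265/23353 - 18932 = -472368261/23353 ≈ -20227.)
1/(S + C) = 1/(-2183 - 472368261/23353) = 1/(-523347860/23353) = -23353/523347860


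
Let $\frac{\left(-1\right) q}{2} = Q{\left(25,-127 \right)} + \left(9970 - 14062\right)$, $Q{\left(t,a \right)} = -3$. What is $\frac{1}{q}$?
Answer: $\frac{1}{8190} \approx 0.0001221$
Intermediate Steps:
$q = 8190$ ($q = - 2 \left(-3 + \left(9970 - 14062\right)\right) = - 2 \left(-3 - 4092\right) = \left(-2\right) \left(-4095\right) = 8190$)
$\frac{1}{q} = \frac{1}{8190}$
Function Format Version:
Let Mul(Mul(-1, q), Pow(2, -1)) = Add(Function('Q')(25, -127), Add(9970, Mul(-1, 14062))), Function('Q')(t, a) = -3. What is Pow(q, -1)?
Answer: Rational(1, 8190) ≈ 0.00012210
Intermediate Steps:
q = 8190 (q = Mul(-2, Add(-3, Add(9970, Mul(-1, 14062)))) = Mul(-2, Add(-3, Add(9970, -14062))) = Mul(-2, Add(-3, -4092)) = Mul(-2, -4095) = 8190)
Pow(q, -1) = Pow(8190, -1) = Rational(1, 8190)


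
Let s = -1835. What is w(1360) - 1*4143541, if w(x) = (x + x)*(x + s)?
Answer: -5435541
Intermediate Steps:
w(x) = 2*x*(-1835 + x) (w(x) = (x + x)*(x - 1835) = (2*x)*(-1835 + x) = 2*x*(-1835 + x))
w(1360) - 1*4143541 = 2*1360*(-1835 + 1360) - 1*4143541 = 2*1360*(-475) - 4143541 = -1292000 - 4143541 = -5435541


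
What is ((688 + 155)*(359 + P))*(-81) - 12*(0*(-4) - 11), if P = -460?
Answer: 6896715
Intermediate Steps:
((688 + 155)*(359 + P))*(-81) - 12*(0*(-4) - 11) = ((688 + 155)*(359 - 460))*(-81) - 12*(0*(-4) - 11) = (843*(-101))*(-81) - 12*(0 - 11) = -85143*(-81) - 12*(-11) = 6896583 + 132 = 6896715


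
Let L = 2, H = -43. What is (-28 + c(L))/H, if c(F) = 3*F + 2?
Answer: 20/43 ≈ 0.46512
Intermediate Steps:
c(F) = 2 + 3*F
(-28 + c(L))/H = (-28 + (2 + 3*2))/(-43) = -(-28 + (2 + 6))/43 = -(-28 + 8)/43 = -1/43*(-20) = 20/43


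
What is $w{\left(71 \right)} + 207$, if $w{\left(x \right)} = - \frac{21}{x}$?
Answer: $\frac{14676}{71} \approx 206.7$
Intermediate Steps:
$w{\left(71 \right)} + 207 = - \frac{21}{71} + 207 = \frac{14676}{71}$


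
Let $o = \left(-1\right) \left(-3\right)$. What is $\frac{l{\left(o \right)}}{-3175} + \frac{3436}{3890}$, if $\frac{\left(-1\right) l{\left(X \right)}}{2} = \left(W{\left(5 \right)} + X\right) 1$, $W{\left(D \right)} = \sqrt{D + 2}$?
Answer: $\frac{1093264}{1235075} + \frac{2 \sqrt{7}}{3175} \approx 0.88685$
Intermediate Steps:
$o = 3$
$W{\left(D \right)} = \sqrt{2 + D}$
$l{\left(X \right)} = - 2 X - 2 \sqrt{7}$ ($l{\left(X \right)} = - 2 \left(\sqrt{2 + 5} + X\right) 1 = - 2 \left(\sqrt{7} + X\right) 1 = - 2 \left(X + \sqrt{7}\right) 1 = - 2 \left(X + \sqrt{7}\right) = - 2 X - 2 \sqrt{7}$)
$\frac{l{\left(o \right)}}{-3175} + \frac{3436}{3890} = \frac{\left(-2\right) 3 - 2 \sqrt{7}}{-3175} + \frac{3436}{3890} = \left(-6 - 2 \sqrt{7}\right) \left(- \frac{1}{3175}\right) + 3436 \cdot \frac{1}{3890} = \left(\frac{6}{3175} + \frac{2 \sqrt{7}}{3175}\right) + \frac{1718}{1945} = \frac{1093264}{1235075} + \frac{2 \sqrt{7}}{3175}$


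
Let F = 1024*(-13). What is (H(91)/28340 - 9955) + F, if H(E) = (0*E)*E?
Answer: -23267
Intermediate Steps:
F = -13312
H(E) = 0 (H(E) = 0*E = 0)
(H(91)/28340 - 9955) + F = (0/28340 - 9955) - 13312 = (0*(1/28340) - 9955) - 13312 = (0 - 9955) - 13312 = -9955 - 13312 = -23267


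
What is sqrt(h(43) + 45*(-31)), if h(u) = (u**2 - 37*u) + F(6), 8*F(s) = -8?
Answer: I*sqrt(1138) ≈ 33.734*I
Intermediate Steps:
F(s) = -1 (F(s) = (1/8)*(-8) = -1)
h(u) = -1 + u**2 - 37*u (h(u) = (u**2 - 37*u) - 1 = -1 + u**2 - 37*u)
sqrt(h(43) + 45*(-31)) = sqrt((-1 + 43**2 - 37*43) + 45*(-31)) = sqrt((-1 + 1849 - 1591) - 1395) = sqrt(257 - 1395) = sqrt(-1138) = I*sqrt(1138)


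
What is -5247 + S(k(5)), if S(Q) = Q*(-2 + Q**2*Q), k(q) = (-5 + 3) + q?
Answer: -5172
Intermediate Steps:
k(q) = -2 + q
S(Q) = Q*(-2 + Q**3)
-5247 + S(k(5)) = -5247 + (-2 + 5)*(-2 + (-2 + 5)**3) = -5247 + 3*(-2 + 3**3) = -5247 + 3*(-2 + 27) = -5247 + 3*25 = -5247 + 75 = -5172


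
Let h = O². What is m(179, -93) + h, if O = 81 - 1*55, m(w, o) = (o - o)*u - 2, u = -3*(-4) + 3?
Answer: 674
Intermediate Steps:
u = 15 (u = 12 + 3 = 15)
m(w, o) = -2 (m(w, o) = (o - o)*15 - 2 = 0*15 - 2 = 0 - 2 = -2)
O = 26 (O = 81 - 55 = 26)
h = 676 (h = 26² = 676)
m(179, -93) + h = -2 + 676 = 674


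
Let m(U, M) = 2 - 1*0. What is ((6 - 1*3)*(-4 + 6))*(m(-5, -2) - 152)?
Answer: -900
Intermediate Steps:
m(U, M) = 2 (m(U, M) = 2 + 0 = 2)
((6 - 1*3)*(-4 + 6))*(m(-5, -2) - 152) = ((6 - 1*3)*(-4 + 6))*(2 - 152) = ((6 - 3)*2)*(-150) = (3*2)*(-150) = 6*(-150) = -900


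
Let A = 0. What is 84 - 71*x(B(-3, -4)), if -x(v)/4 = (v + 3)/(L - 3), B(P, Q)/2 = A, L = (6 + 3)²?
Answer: 1234/13 ≈ 94.923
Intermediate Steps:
L = 81 (L = 9² = 81)
B(P, Q) = 0 (B(P, Q) = 2*0 = 0)
x(v) = -2/13 - 2*v/39 (x(v) = -4*(v + 3)/(81 - 3) = -4*(3 + v)/78 = -4*(1/26 + v/78) = -2/13 - 2*v/39)
84 - 71*x(B(-3, -4)) = 84 - 71*(-2/13 - 2/39*0) = 84 - 71*(-2/13 + 0) = 84 - 71*(-2/13) = 84 + 142/13 = 1234/13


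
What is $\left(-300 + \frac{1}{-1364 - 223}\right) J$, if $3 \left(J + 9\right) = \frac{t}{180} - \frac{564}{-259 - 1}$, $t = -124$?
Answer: $\frac{7107711829}{2785185} \approx 2552.0$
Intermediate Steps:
$J = - \frac{14929}{1755}$ ($J = -9 + \frac{- \frac{124}{180} - \frac{564}{-259 - 1}}{3} = -9 + \frac{\left(-124\right) \frac{1}{180} - \frac{564}{-259 - 1}}{3} = -9 + \frac{- \frac{31}{45} - \frac{564}{-260}}{3} = -9 + \frac{- \frac{31}{45} - - \frac{141}{65}}{3} = -9 + \frac{- \frac{31}{45} + \frac{141}{65}}{3} = -9 + \frac{1}{3} \cdot \frac{866}{585} = -9 + \frac{866}{1755} = - \frac{14929}{1755} \approx -8.5065$)
$\left(-300 + \frac{1}{-1364 - 223}\right) J = \left(-300 + \frac{1}{-1364 - 223}\right) \left(- \frac{14929}{1755}\right) = \left(-300 + \frac{1}{-1587}\right) \left(- \frac{14929}{1755}\right) = \left(-300 - \frac{1}{1587}\right) \left(- \frac{14929}{1755}\right) = \left(- \frac{476101}{1587}\right) \left(- \frac{14929}{1755}\right) = \frac{7107711829}{2785185}$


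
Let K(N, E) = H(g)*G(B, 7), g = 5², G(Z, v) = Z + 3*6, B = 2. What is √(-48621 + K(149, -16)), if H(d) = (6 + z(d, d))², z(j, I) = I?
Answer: I*√29401 ≈ 171.47*I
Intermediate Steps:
G(Z, v) = 18 + Z (G(Z, v) = Z + 18 = 18 + Z)
g = 25
H(d) = (6 + d)²
K(N, E) = 19220 (K(N, E) = (6 + 25)²*(18 + 2) = 31²*20 = 961*20 = 19220)
√(-48621 + K(149, -16)) = √(-48621 + 19220) = √(-29401) = I*√29401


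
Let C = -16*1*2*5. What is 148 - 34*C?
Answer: 5588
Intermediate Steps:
C = -160 (C = -32*5 = -16*10 = -160)
148 - 34*C = 148 - 34*(-160) = 148 + 5440 = 5588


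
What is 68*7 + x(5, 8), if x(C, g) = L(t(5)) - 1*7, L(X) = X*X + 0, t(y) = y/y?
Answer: 470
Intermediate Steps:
t(y) = 1
L(X) = X² (L(X) = X² + 0 = X²)
x(C, g) = -6 (x(C, g) = 1² - 1*7 = 1 - 7 = -6)
68*7 + x(5, 8) = 68*7 - 6 = 476 - 6 = 470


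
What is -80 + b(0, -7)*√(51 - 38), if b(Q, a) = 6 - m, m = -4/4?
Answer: -80 + 7*√13 ≈ -54.761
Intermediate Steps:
m = -1 (m = -4*¼ = -1)
b(Q, a) = 7 (b(Q, a) = 6 - 1*(-1) = 6 + 1 = 7)
-80 + b(0, -7)*√(51 - 38) = -80 + 7*√(51 - 38) = -80 + 7*√13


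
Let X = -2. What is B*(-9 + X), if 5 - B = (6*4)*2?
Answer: 473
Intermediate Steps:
B = -43 (B = 5 - 6*4*2 = 5 - 24*2 = 5 - 1*48 = 5 - 48 = -43)
B*(-9 + X) = -43*(-9 - 2) = -43*(-11) = 473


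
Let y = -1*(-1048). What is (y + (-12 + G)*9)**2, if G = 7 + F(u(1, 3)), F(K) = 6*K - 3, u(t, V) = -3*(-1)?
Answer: 1295044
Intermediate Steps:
u(t, V) = 3
F(K) = -3 + 6*K
G = 22 (G = 7 + (-3 + 6*3) = 7 + (-3 + 18) = 7 + 15 = 22)
y = 1048
(y + (-12 + G)*9)**2 = (1048 + (-12 + 22)*9)**2 = (1048 + 10*9)**2 = (1048 + 90)**2 = 1138**2 = 1295044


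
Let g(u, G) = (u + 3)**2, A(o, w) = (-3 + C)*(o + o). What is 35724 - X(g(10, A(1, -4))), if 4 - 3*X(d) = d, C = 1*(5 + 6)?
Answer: 35779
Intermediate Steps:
C = 11 (C = 1*11 = 11)
A(o, w) = 16*o (A(o, w) = (-3 + 11)*(o + o) = 8*(2*o) = 16*o)
g(u, G) = (3 + u)**2
X(d) = 4/3 - d/3
35724 - X(g(10, A(1, -4))) = 35724 - (4/3 - (3 + 10)**2/3) = 35724 - (4/3 - 1/3*13**2) = 35724 - (4/3 - 1/3*169) = 35724 - (4/3 - 169/3) = 35724 - 1*(-55) = 35724 + 55 = 35779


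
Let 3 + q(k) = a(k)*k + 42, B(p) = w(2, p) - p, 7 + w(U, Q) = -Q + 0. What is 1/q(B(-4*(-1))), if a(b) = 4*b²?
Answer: -1/13461 ≈ -7.4289e-5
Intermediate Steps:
w(U, Q) = -7 - Q (w(U, Q) = -7 + (-Q + 0) = -7 - Q)
B(p) = -7 - 2*p (B(p) = (-7 - p) - p = -7 - 2*p)
q(k) = 39 + 4*k³ (q(k) = -3 + ((4*k²)*k + 42) = -3 + (4*k³ + 42) = -3 + (42 + 4*k³) = 39 + 4*k³)
1/q(B(-4*(-1))) = 1/(39 + 4*(-7 - (-8)*(-1))³) = 1/(39 + 4*(-7 - 2*4)³) = 1/(39 + 4*(-7 - 8)³) = 1/(39 + 4*(-15)³) = 1/(39 + 4*(-3375)) = 1/(39 - 13500) = 1/(-13461) = -1/13461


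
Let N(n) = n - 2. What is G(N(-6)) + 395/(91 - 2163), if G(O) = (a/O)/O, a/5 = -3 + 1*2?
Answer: -4455/16576 ≈ -0.26876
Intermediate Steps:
N(n) = -2 + n
a = -5 (a = 5*(-3 + 1*2) = 5*(-3 + 2) = 5*(-1) = -5)
G(O) = -5/O² (G(O) = (-5/O)/O = -5/O²)
G(N(-6)) + 395/(91 - 2163) = -5/(-2 - 6)² + 395/(91 - 2163) = -5/(-8)² + 395/(-2072) = -5*1/64 + 395*(-1/2072) = -5/64 - 395/2072 = -4455/16576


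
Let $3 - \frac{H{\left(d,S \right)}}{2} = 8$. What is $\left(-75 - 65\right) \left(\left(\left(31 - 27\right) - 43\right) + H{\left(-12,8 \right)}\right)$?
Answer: $6860$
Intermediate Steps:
$H{\left(d,S \right)} = -10$ ($H{\left(d,S \right)} = 6 - 16 = -10$)
$\left(-75 - 65\right) \left(\left(\left(31 - 27\right) - 43\right) + H{\left(-12,8 \right)}\right) = \left(-75 - 65\right) \left(\left(\left(31 - 27\right) - 43\right) - 10\right) = - 140 \left(\left(4 - 43\right) - 10\right) = - 140 \left(-39 - 10\right) = \left(-140\right) \left(-49\right) = 6860$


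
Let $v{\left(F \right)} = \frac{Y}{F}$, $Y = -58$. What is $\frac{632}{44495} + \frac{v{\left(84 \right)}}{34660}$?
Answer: $\frac{183744937}{12954452280} \approx 0.014184$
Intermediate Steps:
$v{\left(F \right)} = - \frac{58}{F}$
$\frac{632}{44495} + \frac{v{\left(84 \right)}}{34660} = \frac{632}{44495} + \frac{\left(-58\right) \frac{1}{84}}{34660} = 632 \cdot \frac{1}{44495} + \left(-58\right) \frac{1}{84} \cdot \frac{1}{34660} = \frac{632}{44495} - \frac{29}{1455720} = \frac{183744937}{12954452280}$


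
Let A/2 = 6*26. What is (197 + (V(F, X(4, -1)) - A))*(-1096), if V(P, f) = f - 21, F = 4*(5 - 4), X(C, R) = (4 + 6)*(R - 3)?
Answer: 192896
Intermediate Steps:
X(C, R) = -30 + 10*R (X(C, R) = 10*(-3 + R) = -30 + 10*R)
F = 4 (F = 4*1 = 4)
A = 312 (A = 2*(6*26) = 2*156 = 312)
V(P, f) = -21 + f
(197 + (V(F, X(4, -1)) - A))*(-1096) = (197 + ((-21 + (-30 + 10*(-1))) - 1*312))*(-1096) = (197 + ((-21 + (-30 - 10)) - 312))*(-1096) = (197 + ((-21 - 40) - 312))*(-1096) = (197 + (-61 - 312))*(-1096) = (197 - 373)*(-1096) = -176*(-1096) = 192896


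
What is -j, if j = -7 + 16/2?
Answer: -1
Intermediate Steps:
j = 1 (j = -7 + (½)*16 = -7 + 8 = 1)
-j = -1*1 = -1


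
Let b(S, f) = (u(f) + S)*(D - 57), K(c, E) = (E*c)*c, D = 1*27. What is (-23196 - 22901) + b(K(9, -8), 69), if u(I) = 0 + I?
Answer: -28727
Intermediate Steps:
u(I) = I
D = 27
K(c, E) = E*c**2
b(S, f) = -30*S - 30*f (b(S, f) = (f + S)*(27 - 57) = (S + f)*(-30) = -30*S - 30*f)
(-23196 - 22901) + b(K(9, -8), 69) = (-23196 - 22901) + (-(-240)*9**2 - 30*69) = -46097 + (-(-240)*81 - 2070) = -46097 + (-30*(-648) - 2070) = -46097 + (19440 - 2070) = -46097 + 17370 = -28727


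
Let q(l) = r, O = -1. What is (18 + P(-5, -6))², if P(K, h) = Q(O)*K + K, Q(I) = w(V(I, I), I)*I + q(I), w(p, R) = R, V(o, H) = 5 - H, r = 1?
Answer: 9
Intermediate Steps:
q(l) = 1
Q(I) = 1 + I² (Q(I) = I*I + 1 = I² + 1 = 1 + I²)
P(K, h) = 3*K (P(K, h) = (1 + (-1)²)*K + K = (1 + 1)*K + K = 2*K + K = 3*K)
(18 + P(-5, -6))² = (18 + 3*(-5))² = (18 - 15)² = 3² = 9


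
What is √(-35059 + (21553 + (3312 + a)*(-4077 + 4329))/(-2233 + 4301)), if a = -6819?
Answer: I*√37929303291/1034 ≈ 188.35*I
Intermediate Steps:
√(-35059 + (21553 + (3312 + a)*(-4077 + 4329))/(-2233 + 4301)) = √(-35059 + (21553 + (3312 - 6819)*(-4077 + 4329))/(-2233 + 4301)) = √(-35059 + (21553 - 3507*252)/2068) = √(-35059 + (21553 - 883764)*(1/2068)) = √(-35059 - 862211*1/2068) = √(-35059 - 862211/2068) = √(-73364223/2068) = I*√37929303291/1034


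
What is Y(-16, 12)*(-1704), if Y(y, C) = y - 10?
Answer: 44304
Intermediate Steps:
Y(y, C) = -10 + y
Y(-16, 12)*(-1704) = (-10 - 16)*(-1704) = -26*(-1704) = 44304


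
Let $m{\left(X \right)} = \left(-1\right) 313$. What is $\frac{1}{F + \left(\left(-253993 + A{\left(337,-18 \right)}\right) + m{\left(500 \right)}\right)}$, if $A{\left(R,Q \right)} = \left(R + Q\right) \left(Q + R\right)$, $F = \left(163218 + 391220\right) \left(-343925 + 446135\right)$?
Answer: $\frac{1}{56668955435} \approx 1.7646 \cdot 10^{-11}$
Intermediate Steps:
$m{\left(X \right)} = -313$
$F = 56669107980$ ($F = 554438 \cdot 102210 = 56669107980$)
$A{\left(R,Q \right)} = \left(Q + R\right)^{2}$ ($A{\left(R,Q \right)} = \left(Q + R\right) \left(Q + R\right) = \left(Q + R\right)^{2}$)
$\frac{1}{F + \left(\left(-253993 + A{\left(337,-18 \right)}\right) + m{\left(500 \right)}\right)} = \frac{1}{56669107980 - \left(254306 - \left(-18 + 337\right)^{2}\right)} = \frac{1}{56669107980 - \left(254306 - 101761\right)} = \frac{1}{56669107980 + \left(\left(-253993 + 101761\right) - 313\right)} = \frac{1}{56669107980 - 152545} = \frac{1}{56668955435}$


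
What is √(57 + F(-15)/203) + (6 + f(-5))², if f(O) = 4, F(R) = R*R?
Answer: 100 + 2*√598647/203 ≈ 107.62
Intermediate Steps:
F(R) = R²
√(57 + F(-15)/203) + (6 + f(-5))² = √(57 + (-15)²/203) + (6 + 4)² = √(57 + 225*(1/203)) + 10² = √(57 + 225/203) + 100 = √(11796/203) + 100 = 2*√598647/203 + 100 = 100 + 2*√598647/203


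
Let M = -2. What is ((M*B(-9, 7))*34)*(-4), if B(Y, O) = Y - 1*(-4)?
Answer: -1360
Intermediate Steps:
B(Y, O) = 4 + Y (B(Y, O) = Y + 4 = 4 + Y)
((M*B(-9, 7))*34)*(-4) = (-2*(4 - 9)*34)*(-4) = (-2*(-5)*34)*(-4) = (10*34)*(-4) = 340*(-4) = -1360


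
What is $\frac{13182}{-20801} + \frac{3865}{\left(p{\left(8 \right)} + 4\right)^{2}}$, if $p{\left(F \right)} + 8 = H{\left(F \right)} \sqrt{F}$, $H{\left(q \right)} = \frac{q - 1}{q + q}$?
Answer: $\frac{1440440756322}{4459089569} + \frac{27704320 \sqrt{2}}{214369} \approx 505.8$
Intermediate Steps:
$H{\left(q \right)} = \frac{-1 + q}{2 q}$
$p{\left(F \right)} = -8 + \frac{-1 + F}{2 \sqrt{F}}$ ($p{\left(F \right)} = -8 + \frac{-1 + F}{2 F} \sqrt{F} = -8 + \frac{-1 + F}{2 \sqrt{F}}$)
$\frac{13182}{-20801} + \frac{3865}{\left(p{\left(8 \right)} + 4\right)^{2}} = \frac{13182}{-20801} + \frac{3865}{\left(\frac{-1 + 8 - 16 \sqrt{8}}{2 \cdot 2 \sqrt{2}} + 4\right)^{2}} = 13182 \left(- \frac{1}{20801}\right) + \frac{3865}{\left(\frac{\frac{\sqrt{2}}{4} \left(-1 + 8 - 16 \cdot 2 \sqrt{2}\right)}{2} + 4\right)^{2}} = - \frac{13182}{20801} + \frac{3865}{\left(\frac{\frac{\sqrt{2}}{4} \left(-1 + 8 - 32 \sqrt{2}\right)}{2} + 4\right)^{2}} = - \frac{13182}{20801} + \frac{3865}{\left(\frac{\frac{\sqrt{2}}{4} \left(7 - 32 \sqrt{2}\right)}{2} + 4\right)^{2}} = - \frac{13182}{20801} + \frac{3865}{\left(\frac{\sqrt{2} \left(7 - 32 \sqrt{2}\right)}{8} + 4\right)^{2}} = - \frac{13182}{20801} + \frac{3865}{\left(4 + \frac{\sqrt{2} \left(7 - 32 \sqrt{2}\right)}{8}\right)^{2}}$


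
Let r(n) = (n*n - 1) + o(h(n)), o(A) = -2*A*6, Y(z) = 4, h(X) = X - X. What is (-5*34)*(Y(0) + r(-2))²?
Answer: -8330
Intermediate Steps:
h(X) = 0
o(A) = -12*A
r(n) = -1 + n² (r(n) = (n*n - 1) - 12*0 = (n² - 1) + 0 = (-1 + n²) + 0 = -1 + n²)
(-5*34)*(Y(0) + r(-2))² = (-5*34)*(4 + (-1 + (-2)²))² = -170*(4 + (-1 + 4))² = -170*(4 + 3)² = -170*7² = -170*49 = -8330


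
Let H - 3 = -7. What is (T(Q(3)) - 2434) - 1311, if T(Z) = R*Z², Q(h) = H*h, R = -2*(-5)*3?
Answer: 575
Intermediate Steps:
H = -4 (H = 3 - 7 = -4)
R = 30 (R = 10*3 = 30)
Q(h) = -4*h
T(Z) = 30*Z²
(T(Q(3)) - 2434) - 1311 = (30*(-4*3)² - 2434) - 1311 = (30*(-12)² - 2434) - 1311 = (30*144 - 2434) - 1311 = (4320 - 2434) - 1311 = 1886 - 1311 = 575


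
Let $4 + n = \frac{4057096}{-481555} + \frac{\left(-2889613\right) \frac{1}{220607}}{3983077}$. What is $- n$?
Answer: $\frac{5257509256105030739}{423139810723054145} \approx 12.425$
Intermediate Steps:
$n = - \frac{5257509256105030739}{423139810723054145}$ ($n = -4 + \left(\frac{4057096}{-481555} + \frac{\left(-2889613\right) \frac{1}{220607}}{3983077}\right) = -4 + \left(4057096 \left(- \frac{1}{481555}\right) + \left(-2889613\right) \frac{1}{220607} \cdot \frac{1}{3983077}\right) = -4 - \frac{3564950013212814159}{423139810723054145} = - \frac{5257509256105030739}{423139810723054145} \approx -12.425$)
$- n = \left(-1\right) \left(- \frac{5257509256105030739}{423139810723054145}\right) = \frac{5257509256105030739}{423139810723054145}$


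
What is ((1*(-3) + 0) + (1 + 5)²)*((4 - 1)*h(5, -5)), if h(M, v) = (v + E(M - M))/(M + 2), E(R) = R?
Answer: -495/7 ≈ -70.714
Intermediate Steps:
h(M, v) = v/(2 + M) (h(M, v) = (v + (M - M))/(M + 2) = (v + 0)/(2 + M) = v/(2 + M))
((1*(-3) + 0) + (1 + 5)²)*((4 - 1)*h(5, -5)) = ((1*(-3) + 0) + (1 + 5)²)*((4 - 1)*(-5/(2 + 5))) = ((-3 + 0) + 6²)*(3*(-5/7)) = (-3 + 36)*(3*(-5*⅐)) = 33*(3*(-5/7)) = 33*(-15/7) = -495/7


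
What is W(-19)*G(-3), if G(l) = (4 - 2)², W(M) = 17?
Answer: 68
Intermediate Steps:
G(l) = 4 (G(l) = 2² = 4)
W(-19)*G(-3) = 17*4 = 68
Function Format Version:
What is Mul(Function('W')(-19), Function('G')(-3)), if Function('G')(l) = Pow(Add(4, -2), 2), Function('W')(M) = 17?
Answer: 68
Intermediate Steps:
Function('G')(l) = 4 (Function('G')(l) = Pow(2, 2) = 4)
Mul(Function('W')(-19), Function('G')(-3)) = Mul(17, 4) = 68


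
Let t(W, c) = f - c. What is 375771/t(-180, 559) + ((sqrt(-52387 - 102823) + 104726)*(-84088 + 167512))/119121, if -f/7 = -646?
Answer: 3852017002867/52452947 + 27808*I*sqrt(155210)/39707 ≈ 73438.0 + 275.91*I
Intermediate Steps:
f = 4522 (f = -7*(-646) = 4522)
t(W, c) = 4522 - c
375771/t(-180, 559) + ((sqrt(-52387 - 102823) + 104726)*(-84088 + 167512))/119121 = 375771/(4522 - 1*559) + ((sqrt(-52387 - 102823) + 104726)*(-84088 + 167512))/119121 = 375771/(4522 - 559) + ((sqrt(-155210) + 104726)*83424)*(1/119121) = 375771/3963 + ((I*sqrt(155210) + 104726)*83424)*(1/119121) = 375771*(1/3963) + ((104726 + I*sqrt(155210))*83424)*(1/119121) = 125257/1321 + (8736661824 + 83424*I*sqrt(155210))*(1/119121) = 125257/1321 + (2912220608/39707 + 27808*I*sqrt(155210)/39707) = 3852017002867/52452947 + 27808*I*sqrt(155210)/39707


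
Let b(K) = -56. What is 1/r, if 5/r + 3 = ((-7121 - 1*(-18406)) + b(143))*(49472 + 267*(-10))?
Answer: 105107931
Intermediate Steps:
r = 1/105107931 (r = 5/(-3 + ((-7121 - 1*(-18406)) - 56)*(49472 + 267*(-10))) = 5/(-3 + ((-7121 + 18406) - 56)*(49472 - 2670)) = 5/(-3 + (11285 - 56)*46802) = 5/(-3 + 11229*46802) = 5/(-3 + 525539658) = 5/525539655 = 5*(1/525539655) = 1/105107931 ≈ 9.5140e-9)
1/r = 1/(1/105107931) = 105107931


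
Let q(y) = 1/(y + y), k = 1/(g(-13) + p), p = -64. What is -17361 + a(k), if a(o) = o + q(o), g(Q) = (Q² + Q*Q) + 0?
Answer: -4719375/274 ≈ -17224.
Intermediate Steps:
g(Q) = 2*Q² (g(Q) = (Q² + Q²) + 0 = 2*Q² + 0 = 2*Q²)
k = 1/274 (k = 1/(2*(-13)² - 64) = 1/(2*169 - 64) = 1/(338 - 64) = 1/274 ≈ 0.0036496)
q(y) = 1/(2*y)
a(o) = o + 1/(2*o)
-17361 + a(k) = -17361 + (1/274 + 1/(2*(1/274))) = -17361 + (1/274 + (½)*274) = -17361 + (1/274 + 137) = -17361 + 37539/274 = -4719375/274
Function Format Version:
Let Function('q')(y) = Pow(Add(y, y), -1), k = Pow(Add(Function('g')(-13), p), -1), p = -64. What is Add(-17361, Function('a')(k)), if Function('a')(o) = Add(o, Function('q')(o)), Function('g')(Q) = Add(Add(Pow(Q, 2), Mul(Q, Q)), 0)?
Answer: Rational(-4719375, 274) ≈ -17224.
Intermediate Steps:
Function('g')(Q) = Mul(2, Pow(Q, 2)) (Function('g')(Q) = Add(Add(Pow(Q, 2), Pow(Q, 2)), 0) = Add(Mul(2, Pow(Q, 2)), 0) = Mul(2, Pow(Q, 2)))
k = Rational(1, 274) (k = Pow(Add(Mul(2, Pow(-13, 2)), -64), -1) = Pow(Add(Mul(2, 169), -64), -1) = Pow(Add(338, -64), -1) = Pow(274, -1) = Rational(1, 274) ≈ 0.0036496)
Function('q')(y) = Mul(Rational(1, 2), Pow(y, -1)) (Function('q')(y) = Pow(Mul(2, y), -1) = Mul(Rational(1, 2), Pow(y, -1)))
Function('a')(o) = Add(o, Mul(Rational(1, 2), Pow(o, -1)))
Add(-17361, Function('a')(k)) = Add(-17361, Add(Rational(1, 274), Mul(Rational(1, 2), Pow(Rational(1, 274), -1)))) = Add(-17361, Add(Rational(1, 274), Mul(Rational(1, 2), 274))) = Add(-17361, Add(Rational(1, 274), 137)) = Add(-17361, Rational(37539, 274)) = Rational(-4719375, 274)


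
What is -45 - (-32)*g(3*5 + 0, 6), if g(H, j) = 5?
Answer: 115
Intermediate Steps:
-45 - (-32)*g(3*5 + 0, 6) = -45 - (-32)*5 = -45 - 1*(-160) = -45 + 160 = 115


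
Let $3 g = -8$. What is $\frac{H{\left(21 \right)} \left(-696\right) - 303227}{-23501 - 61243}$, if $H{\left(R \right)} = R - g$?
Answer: $\frac{319699}{84744} \approx 3.7725$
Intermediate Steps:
$g = - \frac{8}{3}$ ($g = \frac{1}{3} \left(-8\right) = - \frac{8}{3} \approx -2.6667$)
$H{\left(R \right)} = \frac{8}{3} + R$ ($H{\left(R \right)} = R - - \frac{8}{3} = R + \frac{8}{3} = \frac{8}{3} + R$)
$\frac{H{\left(21 \right)} \left(-696\right) - 303227}{-23501 - 61243} = \frac{\left(\frac{8}{3} + 21\right) \left(-696\right) - 303227}{-23501 - 61243} = \frac{\frac{71}{3} \left(-696\right) - 303227}{-84744} = \left(-16472 - 303227\right) \left(- \frac{1}{84744}\right) = \left(-319699\right) \left(- \frac{1}{84744}\right) = \frac{319699}{84744}$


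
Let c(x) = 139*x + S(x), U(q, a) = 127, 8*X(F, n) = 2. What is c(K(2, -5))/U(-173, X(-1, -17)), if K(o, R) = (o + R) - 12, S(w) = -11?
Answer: -2096/127 ≈ -16.504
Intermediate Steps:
X(F, n) = ¼ (X(F, n) = (⅛)*2 = ¼)
K(o, R) = -12 + R + o (K(o, R) = (R + o) - 12 = -12 + R + o)
c(x) = -11 + 139*x (c(x) = 139*x - 11 = -11 + 139*x)
c(K(2, -5))/U(-173, X(-1, -17)) = (-11 + 139*(-12 - 5 + 2))/127 = (-11 + 139*(-15))*(1/127) = (-11 - 2085)*(1/127) = -2096*1/127 = -2096/127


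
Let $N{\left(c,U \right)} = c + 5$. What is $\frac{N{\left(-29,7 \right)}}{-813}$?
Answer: $\frac{8}{271} \approx 0.02952$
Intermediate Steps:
$N{\left(c,U \right)} = 5 + c$
$\frac{N{\left(-29,7 \right)}}{-813} = \frac{5 - 29}{-813} = \left(-24\right) \left(- \frac{1}{813}\right) = \frac{8}{271}$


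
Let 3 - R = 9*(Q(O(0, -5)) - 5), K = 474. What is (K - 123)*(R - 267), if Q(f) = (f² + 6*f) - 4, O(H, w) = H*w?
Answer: -64233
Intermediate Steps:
Q(f) = -4 + f² + 6*f
R = 84 (R = 3 - 9*((-4 + (0*(-5))² + 6*(0*(-5))) - 5) = 3 - 9*((-4 + 0² + 6*0) - 5) = 3 - 9*((-4 + 0 + 0) - 5) = 3 - 9*(-4 - 5) = 3 - 9*(-9) = 3 - 1*(-81) = 3 + 81 = 84)
(K - 123)*(R - 267) = (474 - 123)*(84 - 267) = 351*(-183) = -64233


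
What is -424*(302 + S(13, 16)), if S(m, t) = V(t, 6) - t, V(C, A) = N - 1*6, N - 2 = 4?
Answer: -121264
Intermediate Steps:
N = 6 (N = 2 + 4 = 6)
V(C, A) = 0 (V(C, A) = 6 - 1*6 = 6 - 6 = 0)
S(m, t) = -t (S(m, t) = 0 - t = -t)
-424*(302 + S(13, 16)) = -424*(302 - 1*16) = -424*(302 - 16) = -424*286 = -121264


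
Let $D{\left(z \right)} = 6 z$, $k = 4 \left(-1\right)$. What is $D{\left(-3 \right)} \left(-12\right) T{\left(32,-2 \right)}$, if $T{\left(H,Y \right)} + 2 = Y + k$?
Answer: $-1728$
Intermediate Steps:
$k = -4$
$T{\left(H,Y \right)} = -6 + Y$ ($T{\left(H,Y \right)} = -2 + \left(Y - 4\right) = -2 + \left(-4 + Y\right) = -6 + Y$)
$D{\left(-3 \right)} \left(-12\right) T{\left(32,-2 \right)} = 6 \left(-3\right) \left(-12\right) \left(-6 - 2\right) = \left(-18\right) \left(-12\right) \left(-8\right) = 216 \left(-8\right) = -1728$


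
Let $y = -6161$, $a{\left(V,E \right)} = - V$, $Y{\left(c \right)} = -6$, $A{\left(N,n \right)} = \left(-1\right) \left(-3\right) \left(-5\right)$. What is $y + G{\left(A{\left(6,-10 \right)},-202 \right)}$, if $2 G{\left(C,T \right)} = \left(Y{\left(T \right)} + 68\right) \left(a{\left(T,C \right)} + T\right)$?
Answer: $-6161$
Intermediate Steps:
$A{\left(N,n \right)} = -15$ ($A{\left(N,n \right)} = 3 \left(-5\right) = -15$)
$G{\left(C,T \right)} = 0$ ($G{\left(C,T \right)} = \frac{\left(-6 + 68\right) \left(- T + T\right)}{2} = \frac{62 \cdot 0}{2} = \frac{1}{2} \cdot 0 = 0$)
$y + G{\left(A{\left(6,-10 \right)},-202 \right)} = -6161 + 0 = -6161$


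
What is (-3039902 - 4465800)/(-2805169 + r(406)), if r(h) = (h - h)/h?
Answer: 7505702/2805169 ≈ 2.6757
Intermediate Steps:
r(h) = 0 (r(h) = 0/h = 0)
(-3039902 - 4465800)/(-2805169 + r(406)) = (-3039902 - 4465800)/(-2805169 + 0) = -7505702/(-2805169) = -7505702*(-1/2805169) = 7505702/2805169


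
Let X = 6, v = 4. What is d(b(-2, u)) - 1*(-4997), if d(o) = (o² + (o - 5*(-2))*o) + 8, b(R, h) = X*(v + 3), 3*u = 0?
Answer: 8953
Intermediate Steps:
u = 0 (u = (⅓)*0 = 0)
b(R, h) = 42 (b(R, h) = 6*(4 + 3) = 6*7 = 42)
d(o) = 8 + o² + o*(10 + o) (d(o) = (o² + (o + 10)*o) + 8 = (o² + (10 + o)*o) + 8 = (o² + o*(10 + o)) + 8 = 8 + o² + o*(10 + o))
d(b(-2, u)) - 1*(-4997) = (8 + 2*42² + 10*42) - 1*(-4997) = (8 + 2*1764 + 420) + 4997 = (8 + 3528 + 420) + 4997 = 3956 + 4997 = 8953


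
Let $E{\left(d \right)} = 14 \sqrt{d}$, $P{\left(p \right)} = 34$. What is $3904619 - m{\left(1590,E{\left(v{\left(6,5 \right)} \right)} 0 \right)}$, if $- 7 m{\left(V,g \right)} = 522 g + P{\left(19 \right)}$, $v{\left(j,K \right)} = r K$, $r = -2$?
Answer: $\frac{27332367}{7} \approx 3.9046 \cdot 10^{6}$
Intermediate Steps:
$v{\left(j,K \right)} = - 2 K$
$m{\left(V,g \right)} = - \frac{34}{7} - \frac{522 g}{7}$ ($m{\left(V,g \right)} = - \frac{522 g + 34}{7} = - \frac{34 + 522 g}{7} = - \frac{34}{7} - \frac{522 g}{7}$)
$3904619 - m{\left(1590,E{\left(v{\left(6,5 \right)} \right)} 0 \right)} = 3904619 - \left(- \frac{34}{7} - \frac{522 \cdot 14 \sqrt{\left(-2\right) 5} \cdot 0}{7}\right) = 3904619 - \left(- \frac{34}{7} - \frac{522 \cdot 14 \sqrt{-10} \cdot 0}{7}\right) = 3904619 - \left(- \frac{34}{7} - \frac{522 \cdot 14 i \sqrt{10} \cdot 0}{7}\right) = 3904619 - \left(- \frac{34}{7} - 0\right) = 3904619 - \left(- \frac{34}{7} + 0\right) = 3904619 - - \frac{34}{7} = 3904619 + \frac{34}{7} = \frac{27332367}{7}$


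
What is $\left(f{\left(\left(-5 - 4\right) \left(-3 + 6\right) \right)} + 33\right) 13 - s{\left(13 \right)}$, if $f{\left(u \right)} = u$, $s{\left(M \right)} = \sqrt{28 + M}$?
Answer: $78 - \sqrt{41} \approx 71.597$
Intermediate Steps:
$\left(f{\left(\left(-5 - 4\right) \left(-3 + 6\right) \right)} + 33\right) 13 - s{\left(13 \right)} = \left(\left(-5 - 4\right) \left(-3 + 6\right) + 33\right) 13 - \sqrt{28 + 13} = \left(\left(-9\right) 3 + 33\right) 13 - \sqrt{41} = \left(-27 + 33\right) 13 - \sqrt{41} = 6 \cdot 13 - \sqrt{41} = 78 - \sqrt{41}$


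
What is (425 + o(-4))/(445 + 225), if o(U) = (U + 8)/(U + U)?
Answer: 849/1340 ≈ 0.63358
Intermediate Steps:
o(U) = (8 + U)/(2*U) (o(U) = (8 + U)/((2*U)) = (8 + U)*(1/(2*U)) = (8 + U)/(2*U))
(425 + o(-4))/(445 + 225) = (425 + (½)*(8 - 4)/(-4))/(445 + 225) = (425 + (½)*(-¼)*4)/670 = (425 - ½)*(1/670) = (849/2)*(1/670) = 849/1340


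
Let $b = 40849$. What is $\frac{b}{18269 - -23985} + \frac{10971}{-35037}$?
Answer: $\frac{107517531}{164494822} \approx 0.65362$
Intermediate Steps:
$\frac{b}{18269 - -23985} + \frac{10971}{-35037} = \frac{40849}{18269 - -23985} + \frac{10971}{-35037} = \frac{40849}{18269 + 23985} + 10971 \left(- \frac{1}{35037}\right) = \frac{40849}{42254} - \frac{1219}{3893} = \frac{107517531}{164494822}$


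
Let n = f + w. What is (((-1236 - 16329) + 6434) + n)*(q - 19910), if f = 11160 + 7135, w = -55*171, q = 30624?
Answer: -24010074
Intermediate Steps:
w = -9405
f = 18295
n = 8890 (n = 18295 - 9405 = 8890)
(((-1236 - 16329) + 6434) + n)*(q - 19910) = (((-1236 - 16329) + 6434) + 8890)*(30624 - 19910) = ((-17565 + 6434) + 8890)*10714 = (-11131 + 8890)*10714 = -2241*10714 = -24010074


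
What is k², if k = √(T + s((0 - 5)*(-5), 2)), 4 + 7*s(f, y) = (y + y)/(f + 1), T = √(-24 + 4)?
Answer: -50/91 + 2*I*√5 ≈ -0.54945 + 4.4721*I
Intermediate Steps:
T = 2*I*√5 (T = √(-20) = 2*I*√5 ≈ 4.4721*I)
s(f, y) = -4/7 + 2*y/(7*(1 + f)) (s(f, y) = -4/7 + ((y + y)/(f + 1))/7 = -4/7 + ((2*y)/(1 + f))/7 = -4/7 + (2*y/(1 + f))/7 = -4/7 + 2*y/(7*(1 + f)))
k = √(-50/91 + 2*I*√5) (k = √(2*I*√5 + 2*(-2 + 2 - 2*(0 - 5)*(-5))/(7*(1 + (0 - 5)*(-5)))) = √(2*I*√5 + 2*(-2 + 2 - (-10)*(-5))/(7*(1 - 5*(-5)))) = √(2*I*√5 + 2*(-2 + 2 - 2*25)/(7*(1 + 25))) = √(2*I*√5 + (2/7)*(-2 + 2 - 50)/26) = √(2*I*√5 + (2/7)*(1/26)*(-50)) = √(2*I*√5 - 50/91) = √(-50/91 + 2*I*√5) ≈ 1.4065 + 1.5898*I)
k² = (√(-4550 + 16562*I*√5)/91)² = -50/91 + 2*I*√5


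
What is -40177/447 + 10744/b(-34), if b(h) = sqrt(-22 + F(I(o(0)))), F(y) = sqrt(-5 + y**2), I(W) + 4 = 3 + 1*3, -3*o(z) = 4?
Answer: -40177/447 + 10744/sqrt(-22 + I) ≈ -37.889 - 2288.9*I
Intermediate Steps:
o(z) = -4/3 (o(z) = -1/3*4 = -4/3)
I(W) = 2 (I(W) = -4 + (3 + 1*3) = -4 + (3 + 3) = -4 + 6 = 2)
b(h) = sqrt(-22 + I) (b(h) = sqrt(-22 + sqrt(-5 + 2**2)) = sqrt(-22 + sqrt(-5 + 4)) = sqrt(-22 + sqrt(-1)) = sqrt(-22 + I))
-40177/447 + 10744/b(-34) = -40177/447 + 10744/(sqrt(-22 + I)) = -40177*1/447 + 10744/sqrt(-22 + I) = -40177/447 + 10744/sqrt(-22 + I)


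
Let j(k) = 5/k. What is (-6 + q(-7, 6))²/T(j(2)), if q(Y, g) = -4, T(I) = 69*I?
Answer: 40/69 ≈ 0.57971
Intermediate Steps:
(-6 + q(-7, 6))²/T(j(2)) = (-6 - 4)²/((69*(5/2))) = (-10)²/((69*(5*(½)))) = 100/((69*(5/2))) = 100/(345/2) = 100*(2/345) = 40/69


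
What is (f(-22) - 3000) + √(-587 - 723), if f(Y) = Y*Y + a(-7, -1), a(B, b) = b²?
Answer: -2515 + I*√1310 ≈ -2515.0 + 36.194*I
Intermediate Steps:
f(Y) = 1 + Y² (f(Y) = Y*Y + (-1)² = Y² + 1 = 1 + Y²)
(f(-22) - 3000) + √(-587 - 723) = ((1 + (-22)²) - 3000) + √(-587 - 723) = ((1 + 484) - 3000) + √(-1310) = (485 - 3000) + I*√1310 = -2515 + I*√1310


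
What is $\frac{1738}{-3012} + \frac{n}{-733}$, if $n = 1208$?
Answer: $- \frac{2456225}{1103898} \approx -2.225$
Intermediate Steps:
$\frac{1738}{-3012} + \frac{n}{-733} = \frac{1738}{-3012} + \frac{1208}{-733} = 1738 \left(- \frac{1}{3012}\right) + 1208 \left(- \frac{1}{733}\right) = - \frac{869}{1506} - \frac{1208}{733} = - \frac{2456225}{1103898}$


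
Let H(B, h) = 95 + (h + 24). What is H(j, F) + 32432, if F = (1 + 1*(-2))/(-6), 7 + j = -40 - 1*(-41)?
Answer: 195307/6 ≈ 32551.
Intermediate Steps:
j = -6 (j = -7 + (-40 - 1*(-41)) = -7 + (-40 + 41) = -7 + 1 = -6)
F = ⅙ (F = -(1 - 2)/6 = -⅙*(-1) = ⅙ ≈ 0.16667)
H(B, h) = 119 + h (H(B, h) = 95 + (24 + h) = 119 + h)
H(j, F) + 32432 = (119 + ⅙) + 32432 = 715/6 + 32432 = 195307/6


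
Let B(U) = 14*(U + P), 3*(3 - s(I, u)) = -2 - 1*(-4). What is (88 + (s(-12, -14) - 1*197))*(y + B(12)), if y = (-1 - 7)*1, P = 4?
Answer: -23040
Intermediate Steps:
s(I, u) = 7/3 (s(I, u) = 3 - (-2 - 1*(-4))/3 = 3 - (-2 + 4)/3 = 3 - 1/3*2 = 3 - 2/3 = 7/3)
B(U) = 56 + 14*U (B(U) = 14*(U + 4) = 14*(4 + U) = 56 + 14*U)
y = -8 (y = -8*1 = -8)
(88 + (s(-12, -14) - 1*197))*(y + B(12)) = (88 + (7/3 - 1*197))*(-8 + (56 + 14*12)) = (88 + (7/3 - 197))*(-8 + (56 + 168)) = (88 - 584/3)*(-8 + 224) = -320/3*216 = -23040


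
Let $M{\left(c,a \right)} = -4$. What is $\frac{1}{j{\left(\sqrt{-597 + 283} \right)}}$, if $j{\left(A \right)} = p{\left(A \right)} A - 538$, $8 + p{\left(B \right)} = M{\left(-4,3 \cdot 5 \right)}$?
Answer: $\frac{i}{2 \left(- 269 i + 6 \sqrt{314}\right)} \approx -0.0016076 + 0.00063539 i$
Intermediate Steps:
$p{\left(B \right)} = -12$ ($p{\left(B \right)} = -8 - 4 = -12$)
$j{\left(A \right)} = -538 - 12 A$ ($j{\left(A \right)} = - 12 A - 538 = -538 - 12 A$)
$\frac{1}{j{\left(\sqrt{-597 + 283} \right)}} = \frac{1}{-538 - 12 \sqrt{-597 + 283}} = \frac{1}{-538 - 12 \sqrt{-314}} = \frac{1}{-538 - 12 i \sqrt{314}}$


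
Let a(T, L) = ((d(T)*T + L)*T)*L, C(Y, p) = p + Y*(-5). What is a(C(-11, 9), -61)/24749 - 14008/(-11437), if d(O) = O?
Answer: -179816259688/283054313 ≈ -635.27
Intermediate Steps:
C(Y, p) = p - 5*Y
a(T, L) = L*T*(L + T**2) (a(T, L) = ((T*T + L)*T)*L = ((T**2 + L)*T)*L = ((L + T**2)*T)*L = (T*(L + T**2))*L = L*T*(L + T**2))
a(C(-11, 9), -61)/24749 - 14008/(-11437) = -61*(9 - 5*(-11))*(-61 + (9 - 5*(-11))**2)/24749 - 14008/(-11437) = -61*(9 + 55)*(-61 + (9 + 55)**2)*(1/24749) - 14008*(-1/11437) = -61*64*(-61 + 64**2)*(1/24749) + 14008/11437 = -61*64*(-61 + 4096)*(1/24749) + 14008/11437 = -61*64*4035*(1/24749) + 14008/11437 = -15752640*1/24749 + 14008/11437 = -15752640/24749 + 14008/11437 = -179816259688/283054313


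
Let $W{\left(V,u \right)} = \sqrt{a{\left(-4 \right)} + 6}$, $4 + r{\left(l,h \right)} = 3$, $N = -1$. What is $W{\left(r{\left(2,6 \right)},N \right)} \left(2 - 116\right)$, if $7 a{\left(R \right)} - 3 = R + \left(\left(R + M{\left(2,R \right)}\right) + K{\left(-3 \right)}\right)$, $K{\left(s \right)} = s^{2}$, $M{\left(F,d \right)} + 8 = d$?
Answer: $- \frac{114 \sqrt{238}}{7} \approx -251.24$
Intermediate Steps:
$M{\left(F,d \right)} = -8 + d$
$r{\left(l,h \right)} = -1$ ($r{\left(l,h \right)} = -4 + 3 = -1$)
$a{\left(R \right)} = \frac{4}{7} + \frac{3 R}{7}$ ($a{\left(R \right)} = \frac{3}{7} + \frac{R + \left(\left(R + \left(-8 + R\right)\right) + \left(-3\right)^{2}\right)}{7} = \frac{3}{7} + \frac{R + \left(\left(-8 + 2 R\right) + 9\right)}{7} = \frac{3}{7} + \frac{R + \left(1 + 2 R\right)}{7} = \frac{3}{7} + \frac{1 + 3 R}{7} = \frac{3}{7} + \left(\frac{1}{7} + \frac{3 R}{7}\right) = \frac{4}{7} + \frac{3 R}{7}$)
$W{\left(V,u \right)} = \frac{\sqrt{238}}{7}$ ($W{\left(V,u \right)} = \sqrt{\left(\frac{4}{7} + \frac{3}{7} \left(-4\right)\right) + 6} = \sqrt{\left(\frac{4}{7} - \frac{12}{7}\right) + 6} = \sqrt{- \frac{8}{7} + 6} = \sqrt{\frac{34}{7}} = \frac{\sqrt{238}}{7}$)
$W{\left(r{\left(2,6 \right)},N \right)} \left(2 - 116\right) = \frac{\sqrt{238}}{7} \left(2 - 116\right) = \frac{\sqrt{238}}{7} \left(-114\right) = - \frac{114 \sqrt{238}}{7}$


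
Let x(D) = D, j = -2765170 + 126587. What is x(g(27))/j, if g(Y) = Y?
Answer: -27/2638583 ≈ -1.0233e-5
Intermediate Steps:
j = -2638583
x(g(27))/j = 27/(-2638583) = 27*(-1/2638583) = -27/2638583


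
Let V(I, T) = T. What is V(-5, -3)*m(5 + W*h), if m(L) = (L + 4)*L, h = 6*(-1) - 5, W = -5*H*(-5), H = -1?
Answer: -238560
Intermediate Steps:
W = -25 (W = -5*(-1)*(-5) = 5*(-5) = -25)
h = -11 (h = -6 - 5 = -11)
m(L) = L*(4 + L) (m(L) = (4 + L)*L = L*(4 + L))
V(-5, -3)*m(5 + W*h) = -3*(5 - 25*(-11))*(4 + (5 - 25*(-11))) = -3*(5 + 275)*(4 + (5 + 275)) = -840*(4 + 280) = -840*284 = -3*79520 = -238560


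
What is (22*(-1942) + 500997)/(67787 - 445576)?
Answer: -458273/377789 ≈ -1.2130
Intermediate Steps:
(22*(-1942) + 500997)/(67787 - 445576) = (-42724 + 500997)/(-377789) = 458273*(-1/377789) = -458273/377789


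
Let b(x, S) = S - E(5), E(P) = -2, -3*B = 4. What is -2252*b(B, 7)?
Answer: -20268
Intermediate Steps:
B = -4/3 (B = -⅓*4 = -4/3 ≈ -1.3333)
b(x, S) = 2 + S (b(x, S) = S - 1*(-2) = S + 2 = 2 + S)
-2252*b(B, 7) = -2252*(2 + 7) = -2252*9 = -20268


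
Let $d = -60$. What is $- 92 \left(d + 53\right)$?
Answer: $644$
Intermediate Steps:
$- 92 \left(d + 53\right) = - 92 \left(-60 + 53\right) = \left(-92\right) \left(-7\right) = 644$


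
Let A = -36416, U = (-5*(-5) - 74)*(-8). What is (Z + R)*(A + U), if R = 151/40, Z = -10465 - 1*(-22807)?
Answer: -2223720993/5 ≈ -4.4474e+8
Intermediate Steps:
U = 392 (U = (25 - 74)*(-8) = -49*(-8) = 392)
Z = 12342 (Z = -10465 + 22807 = 12342)
R = 151/40 (R = (1/40)*151 = 151/40 ≈ 3.7750)
(Z + R)*(A + U) = (12342 + 151/40)*(-36416 + 392) = (493831/40)*(-36024) = -2223720993/5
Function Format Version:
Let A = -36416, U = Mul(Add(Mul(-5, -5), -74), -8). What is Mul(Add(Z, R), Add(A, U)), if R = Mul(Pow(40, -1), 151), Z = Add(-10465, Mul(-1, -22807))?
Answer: Rational(-2223720993, 5) ≈ -4.4474e+8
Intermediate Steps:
U = 392 (U = Mul(Add(25, -74), -8) = Mul(-49, -8) = 392)
Z = 12342 (Z = Add(-10465, 22807) = 12342)
R = Rational(151, 40) (R = Mul(Rational(1, 40), 151) = Rational(151, 40) ≈ 3.7750)
Mul(Add(Z, R), Add(A, U)) = Mul(Add(12342, Rational(151, 40)), Add(-36416, 392)) = Mul(Rational(493831, 40), -36024) = Rational(-2223720993, 5)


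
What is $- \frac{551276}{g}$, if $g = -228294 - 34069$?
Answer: $\frac{551276}{262363} \approx 2.1012$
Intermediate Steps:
$g = -262363$ ($g = -228294 - 34069 = -262363$)
$- \frac{551276}{g} = - \frac{551276}{-262363} = \left(-551276\right) \left(- \frac{1}{262363}\right) = \frac{551276}{262363}$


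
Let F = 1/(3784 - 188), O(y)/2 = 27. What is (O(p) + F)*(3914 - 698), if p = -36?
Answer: 156124740/899 ≈ 1.7367e+5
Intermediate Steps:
O(y) = 54 (O(y) = 2*27 = 54)
F = 1/3596 ≈ 0.00027809
(O(p) + F)*(3914 - 698) = (54 + 1/3596)*(3914 - 698) = (194185/3596)*3216 = 156124740/899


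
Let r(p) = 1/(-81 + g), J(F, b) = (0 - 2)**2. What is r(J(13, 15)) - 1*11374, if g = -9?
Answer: -1023661/90 ≈ -11374.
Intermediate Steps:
J(F, b) = 4 (J(F, b) = (-2)**2 = 4)
r(p) = -1/90 (r(p) = 1/(-81 - 9) = 1/(-90) = -1/90)
r(J(13, 15)) - 1*11374 = -1/90 - 1*11374 = -1/90 - 11374 = -1023661/90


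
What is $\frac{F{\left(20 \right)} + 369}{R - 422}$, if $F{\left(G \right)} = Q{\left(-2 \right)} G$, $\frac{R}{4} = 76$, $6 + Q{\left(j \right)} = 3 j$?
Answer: $- \frac{129}{118} \approx -1.0932$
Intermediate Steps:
$Q{\left(j \right)} = -6 + 3 j$
$R = 304$ ($R = 4 \cdot 76 = 304$)
$F{\left(G \right)} = - 12 G$ ($F{\left(G \right)} = \left(-6 + 3 \left(-2\right)\right) G = \left(-6 - 6\right) G = - 12 G$)
$\frac{F{\left(20 \right)} + 369}{R - 422} = \frac{\left(-12\right) 20 + 369}{304 - 422} = \frac{-240 + 369}{-118} = 129 \left(- \frac{1}{118}\right) = - \frac{129}{118}$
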